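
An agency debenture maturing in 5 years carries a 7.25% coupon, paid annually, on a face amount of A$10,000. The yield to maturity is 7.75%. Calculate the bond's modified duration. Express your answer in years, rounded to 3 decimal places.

4.047 years

Periodic yield y = 0.0775. First find Macaulay duration:
  t   CF        PV=CF/(1+0.0775)^t    t·PV
  1       725.00       672.8538       672.8538
  2       725.00       624.4583     1,248.9166
  3       725.00       579.5437     1,738.6310
  4       725.00       537.8596     2,151.4382
  5    10,725.00     7,384.3268    36,921.6338
  Σ                  9,799.0421    42,733.4735
P = 9,799.0421; Macaulay duration = 42,733.4735 / 9,799.0421 = 4.36098 years.
Modified duration = D_Mac / (1 + y) = 4.36098 / 1.0775 = 4.04732 years.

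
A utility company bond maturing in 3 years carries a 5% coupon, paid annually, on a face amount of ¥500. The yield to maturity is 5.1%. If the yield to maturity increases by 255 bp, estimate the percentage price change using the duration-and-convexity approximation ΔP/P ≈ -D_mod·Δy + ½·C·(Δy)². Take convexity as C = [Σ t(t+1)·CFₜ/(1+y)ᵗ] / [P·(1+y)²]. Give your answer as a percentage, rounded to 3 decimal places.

With y = 0.051:
  t   CF        PV=CF/(1+0.051)^t    t·PV        t(t+1)·PV
  1        25.00        23.7869        23.7869          47.5737
  2        25.00        22.6326        45.2652         135.7956
  3       525.00       452.2214     1,356.6643       5,426.6574
  Σ                    498.6409     1,425.7164       5,610.0267
P = 498.6409; D_Mac = 2.85920 yrs; D_mod = 2.72046 yrs; C = 10.18525.
Duration effect: -2.72046 × (+0.0255) = -0.069372
Convexity effect: 0.5 × 10.18525 × (0.0255)² = +0.0033115
ΔP/P ≈ -0.069372 + 0.0033115 = -0.066060 = -6.6060%.

-6.606%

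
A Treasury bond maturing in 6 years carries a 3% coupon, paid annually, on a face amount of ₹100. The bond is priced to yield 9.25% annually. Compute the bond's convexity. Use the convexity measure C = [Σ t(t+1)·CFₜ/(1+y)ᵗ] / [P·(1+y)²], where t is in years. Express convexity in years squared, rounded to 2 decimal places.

With y = 0.0925:
  t   CF        PV=CF/(1+0.0925)^t    t·PV        t(t+1)·PV
  1         3.00         2.7460         2.7460           5.4920
  2         3.00         2.5135         5.0270          15.0810
  3         3.00         2.3007         6.9021          27.6082
  4         3.00         2.1059         8.4236          42.1178
  5         3.00         1.9276         9.6379          57.8276
  6       103.00        60.5771       363.4627       2,544.2386
  Σ                     72.1708       396.1992       2,692.3652
P = 72.1708.
Convexity = Σ t(t+1)·PV / [P·(1+y)²] = 2,692.3652 / (72.1708 × 1.193556) = 31.25574.

31.26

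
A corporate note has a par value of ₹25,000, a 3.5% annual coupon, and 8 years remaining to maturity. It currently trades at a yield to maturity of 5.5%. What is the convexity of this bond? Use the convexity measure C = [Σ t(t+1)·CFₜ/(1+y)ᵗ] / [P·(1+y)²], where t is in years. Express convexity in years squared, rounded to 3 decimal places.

With y = 0.055:
  t   CF        PV=CF/(1+0.055)^t    t·PV        t(t+1)·PV
  1       875.00       829.3839       829.3839       1,658.7678
  2       875.00       786.1459     1,572.2917       4,716.8752
  3       875.00       745.1620     2,235.4859       8,941.9435
  4       875.00       706.3147     2,825.2586      14,126.2930
  5       875.00       669.4926     3,347.4628      20,084.7768
  6       875.00       634.5901     3,807.5406      26,652.7844
  7       875.00       601.5072     4,210.5505      33,684.4036
  8    25,875.00    16,860.1208   134,880.9662   1,213,928.6961
  Σ                 21,832.7170   153,708.9402   1,323,794.5403
P = 21,832.7170.
Convexity = Σ t(t+1)·PV / [P·(1+y)²] = 1,323,794.5403 / (21,832.7170 × 1.113025) = 54.47633.

54.476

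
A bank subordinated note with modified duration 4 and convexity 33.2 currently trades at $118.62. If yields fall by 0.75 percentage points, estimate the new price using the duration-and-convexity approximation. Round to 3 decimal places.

Duration effect: -D_mod·Δy = -4 × (-0.0075) = +0.030000
Convexity effect: ½·C·(Δy)² = 0.5 × 33.2 × (-0.0075)² = +0.00093375
ΔP/P ≈ +0.030000 + 0.00093375 = +0.03093375
New price ≈ 118.62 × (1 + 0.03093375) = 122.289361425.

$122.289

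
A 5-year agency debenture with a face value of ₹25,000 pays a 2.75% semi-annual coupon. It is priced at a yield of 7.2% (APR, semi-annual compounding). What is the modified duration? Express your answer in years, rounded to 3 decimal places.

4.504 years

Periodic yield y = 0.036. First find Macaulay duration:
  t   CF        PV=CF/(1+0.036)^t    t·PV
  1       343.75       331.8050       331.8050
  2       343.75       320.2751       640.5502
  3       343.75       309.1459       927.4376
  4       343.75       298.4033     1,193.6134
  5       343.75       288.0341     1,440.1706
  6       343.75       278.0252     1,668.1512
  7       343.75       268.3641     1,878.5487
  8       343.75       259.0387     2,072.3097
  9       343.75       250.0374     2,250.3363
  10   25,343.75    17,793.9892   177,939.8917
  Σ                 20,397.1180   190,342.8143
P = 20,397.1180; Macaulay duration = 190,342.8143 / 20,397.1180 = 9.33185 half-year periods = 4.66592 years.
Modified duration = D_Mac / (1 + y) = 4.66592 / 1.036 = 4.50379 years.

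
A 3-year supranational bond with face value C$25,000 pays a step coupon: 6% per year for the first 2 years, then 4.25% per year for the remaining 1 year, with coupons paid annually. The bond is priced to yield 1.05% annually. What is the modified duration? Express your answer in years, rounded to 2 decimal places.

2.81 years

Periodic yield y = 0.0105. First find Macaulay duration:
  t   CF        PV=CF/(1+0.0105)^t    t·PV
  1     1,500.00     1,484.4137     1,484.4137
  2     1,500.00     1,468.9893     2,937.9785
  3    26,062.50    25,258.4746    75,775.4237
  Σ                 28,211.8775    80,197.8159
P = 28,211.8775; Macaulay duration = 80,197.8159 / 28,211.8775 = 2.84270 years.
Modified duration = D_Mac / (1 + y) = 2.84270 / 1.0105 = 2.81316 years.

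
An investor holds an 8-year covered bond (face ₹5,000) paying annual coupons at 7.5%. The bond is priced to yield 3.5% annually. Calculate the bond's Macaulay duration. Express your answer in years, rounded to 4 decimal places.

Periodic yield y = 0.035. Discount each cash flow and weight by its year:
  t   CF        PV=CF/(1+0.035)^t    t·PV
  1       375.00       362.3188       362.3188
  2       375.00       350.0665       700.1330
  3       375.00       338.2285     1,014.6855
  4       375.00       326.7908     1,307.1633
  5       375.00       315.7399     1,578.6997
  6       375.00       305.0627     1,830.3764
  7       375.00       294.7466     2,063.2263
  8     5,375.00     4,081.8371    32,654.6969
  Σ                  6,374.7911    41,511.3001
Price P = Σ PV = 6,374.7911.
Macaulay duration = Σ(t·PV) / P = 41,511.3001 / 6,374.7911 = 6.51179 years.

6.5118 years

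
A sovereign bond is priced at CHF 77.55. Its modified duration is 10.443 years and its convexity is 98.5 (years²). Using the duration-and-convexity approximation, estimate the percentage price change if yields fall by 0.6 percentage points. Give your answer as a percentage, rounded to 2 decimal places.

Duration effect: -D_mod·Δy = -10.443 × (-0.006) = +0.062658
Convexity effect: ½·C·(Δy)² = 0.5 × 98.5 × (-0.006)² = +0.0017730
ΔP/P ≈ +0.062658 + 0.0017730 = +0.064431
= +6.4431%.

+6.44%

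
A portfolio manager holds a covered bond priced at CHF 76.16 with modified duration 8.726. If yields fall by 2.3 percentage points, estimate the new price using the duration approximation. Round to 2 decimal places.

CHF 91.45

Duration approximation: ΔP/P ≈ -D_mod · Δy = -8.726 × (-0.023) = +0.200698.
New price ≈ 76.16 × (1 + 0.200698) = 91.44515968.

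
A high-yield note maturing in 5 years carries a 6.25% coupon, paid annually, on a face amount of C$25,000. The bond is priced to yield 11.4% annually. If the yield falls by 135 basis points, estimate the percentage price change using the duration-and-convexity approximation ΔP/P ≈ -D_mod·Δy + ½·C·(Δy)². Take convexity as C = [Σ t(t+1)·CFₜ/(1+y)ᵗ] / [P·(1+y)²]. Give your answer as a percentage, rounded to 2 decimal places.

+5.49%

With y = 0.114:
  t   CF        PV=CF/(1+0.114)^t    t·PV        t(t+1)·PV
  1     1,562.50     1,402.6032     1,402.6032       2,805.2065
  2     1,562.50     1,259.0693     2,518.1387       7,554.4160
  3     1,562.50     1,130.2238     3,390.6714      13,562.6858
  4     1,562.50     1,014.5636     4,058.2543      20,291.2713
  5    26,562.50    15,482.5679    77,412.8395     464,477.0369
  Σ                 20,289.0278    88,782.5071     508,690.6164
P = 20,289.0278; D_Mac = 4.37589 yrs; D_mod = 3.92809 yrs; C = 20.20329.
Duration effect: -3.92809 × (-0.0135) = +0.053029
Convexity effect: 0.5 × 20.20329 × (-0.0135)² = +0.0018410
ΔP/P ≈ +0.053029 + 0.0018410 = +0.054870 = +5.4870%.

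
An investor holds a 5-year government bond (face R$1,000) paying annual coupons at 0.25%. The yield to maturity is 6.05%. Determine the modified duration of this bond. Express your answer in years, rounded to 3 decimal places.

4.687 years

Periodic yield y = 0.0605. First find Macaulay duration:
  t   CF        PV=CF/(1+0.0605)^t    t·PV
  1         2.50         2.3574         2.3574
  2         2.50         2.2229         4.4458
  3         2.50         2.0961         6.2882
  4         2.50         1.9765         7.9060
  5     1,002.50       747.3620     3,736.8100
  Σ                    756.0149     3,757.8075
P = 756.0149; Macaulay duration = 3,757.8075 / 756.0149 = 4.97055 years.
Modified duration = D_Mac / (1 + y) = 4.97055 / 1.0605 = 4.68698 years.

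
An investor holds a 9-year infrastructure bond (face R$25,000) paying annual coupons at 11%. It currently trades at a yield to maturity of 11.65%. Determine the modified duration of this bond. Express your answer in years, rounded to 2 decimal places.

Periodic yield y = 0.1165. First find Macaulay duration:
  t   CF        PV=CF/(1+0.1165)^t    t·PV
  1     2,750.00     2,463.0542     2,463.0542
  2     2,750.00     2,206.0494     4,412.0989
  3     2,750.00     1,975.8616     5,927.5847
  4     2,750.00     1,769.6924     7,078.7696
  5     2,750.00     1,585.0357     7,925.1787
  6     2,750.00     1,419.6469     8,517.8812
  7     2,750.00     1,271.5153     8,900.6073
  8     2,750.00     1,138.8404     9,110.7234
  9    27,750.00    10,292.8215    92,635.3934
  Σ                 24,122.5174   146,971.2913
P = 24,122.5174; Macaulay duration = 146,971.2913 / 24,122.5174 = 6.09270 years.
Modified duration = D_Mac / (1 + y) = 6.09270 / 1.1165 = 5.45696 years.

5.46 years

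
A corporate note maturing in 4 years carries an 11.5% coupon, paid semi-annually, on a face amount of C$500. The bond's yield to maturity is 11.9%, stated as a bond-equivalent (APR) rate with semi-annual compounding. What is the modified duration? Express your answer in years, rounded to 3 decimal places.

3.125 years

Periodic yield y = 0.0595. First find Macaulay duration:
  t   CF        PV=CF/(1+0.0595)^t    t·PV
  1        28.75        27.1354        27.1354
  2        28.75        25.6116        51.2231
  3        28.75        24.1732        72.5197
  4        28.75        22.8157        91.2628
  5        28.75        21.5344       107.6721
  6        28.75        20.3251       121.9504
  7        28.75        19.1836       134.2855
  8       528.75       332.9988     2,663.9905
  Σ                    493.7779     3,270.0397
P = 493.7779; Macaulay duration = 3,270.0397 / 493.7779 = 6.62249 half-year periods = 3.31125 years.
Modified duration = D_Mac / (1 + y) = 3.31125 / 1.0595 = 3.12529 years.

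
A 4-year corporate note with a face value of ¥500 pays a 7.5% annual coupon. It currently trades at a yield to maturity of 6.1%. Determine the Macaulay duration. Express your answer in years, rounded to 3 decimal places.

Periodic yield y = 0.061. Discount each cash flow and weight by its year:
  t   CF        PV=CF/(1+0.061)^t    t·PV
  1        37.50        35.3440        35.3440
  2        37.50        33.3120        66.6240
  3        37.50        31.3968        94.1903
  4       537.50       424.1475     1,696.5901
  Σ                    524.2003     1,892.7484
Price P = Σ PV = 524.2003.
Macaulay duration = Σ(t·PV) / P = 1,892.7484 / 524.2003 = 3.61074 years.

3.611 years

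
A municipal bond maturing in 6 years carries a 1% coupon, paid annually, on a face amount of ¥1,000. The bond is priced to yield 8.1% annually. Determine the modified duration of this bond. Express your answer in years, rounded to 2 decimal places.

5.38 years

Periodic yield y = 0.081. First find Macaulay duration:
  t   CF        PV=CF/(1+0.081)^t    t·PV
  1        10.00         9.2507         9.2507
  2        10.00         8.5575        17.1151
  3        10.00         7.9163        23.7489
  4        10.00         7.3231        29.2926
  5        10.00         6.7744        33.8721
  6     1,010.00       632.9468     3,797.6808
  Σ                    672.7689     3,910.9601
P = 672.7689; Macaulay duration = 3,910.9601 / 672.7689 = 5.81323 years.
Modified duration = D_Mac / (1 + y) = 5.81323 / 1.081 = 5.37764 years.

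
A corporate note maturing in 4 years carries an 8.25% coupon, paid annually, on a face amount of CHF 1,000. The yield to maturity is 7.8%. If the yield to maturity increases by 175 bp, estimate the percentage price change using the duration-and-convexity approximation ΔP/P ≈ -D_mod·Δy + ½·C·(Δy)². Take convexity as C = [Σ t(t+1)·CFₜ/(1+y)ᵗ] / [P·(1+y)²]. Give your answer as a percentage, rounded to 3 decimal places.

With y = 0.078:
  t   CF        PV=CF/(1+0.078)^t    t·PV        t(t+1)·PV
  1        82.50        76.5306        76.5306         153.0612
  2        82.50        70.9931       141.9863         425.9589
  3        82.50        65.8564       197.5691         790.2762
  4     1,082.50       801.5911     3,206.3642      16,031.8211
  Σ                  1,014.9712     3,622.4502      17,401.1174
P = 1,014.9712; D_Mac = 3.56902 yrs; D_mod = 3.31078 yrs; C = 14.75319.
Duration effect: -3.31078 × (+0.0175) = -0.057939
Convexity effect: 0.5 × 14.75319 × (0.0175)² = +0.0022591
ΔP/P ≈ -0.057939 + 0.0022591 = -0.055680 = -5.5680%.

-5.568%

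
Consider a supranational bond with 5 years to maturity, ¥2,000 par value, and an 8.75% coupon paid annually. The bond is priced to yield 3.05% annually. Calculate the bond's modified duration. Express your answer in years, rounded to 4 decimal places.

4.2175 years

Periodic yield y = 0.0305. First find Macaulay duration:
  t   CF        PV=CF/(1+0.0305)^t    t·PV
  1       175.00       169.8205       169.8205
  2       175.00       164.7943       329.5885
  3       175.00       159.9168       479.7504
  4       175.00       155.1837       620.7347
  5     2,175.00     1,871.6269     9,358.1345
  Σ                  2,521.3421    10,958.0286
P = 2,521.3421; Macaulay duration = 10,958.0286 / 2,521.3421 = 4.34611 years.
Modified duration = D_Mac / (1 + y) = 4.34611 / 1.0305 = 4.21748 years.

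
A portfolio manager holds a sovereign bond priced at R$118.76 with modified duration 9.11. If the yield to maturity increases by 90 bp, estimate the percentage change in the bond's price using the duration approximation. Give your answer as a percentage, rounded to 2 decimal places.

-8.20%

Duration approximation: ΔP/P ≈ -D_mod · Δy = -9.11 × (+0.009) = -0.081990.
As a percentage: -8.1990%.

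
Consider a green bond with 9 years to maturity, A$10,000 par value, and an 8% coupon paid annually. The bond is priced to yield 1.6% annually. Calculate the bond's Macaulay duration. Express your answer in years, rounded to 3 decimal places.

7.217 years

Periodic yield y = 0.016. Discount each cash flow and weight by its year:
  t   CF        PV=CF/(1+0.016)^t    t·PV
  1       800.00       787.4016       787.4016
  2       800.00       775.0016     1,550.0031
  3       800.00       762.7968     2,288.3904
  4       800.00       750.7843     3,003.1370
  5       800.00       738.9609     3,694.8044
  6       800.00       727.3237     4,363.9422
  7       800.00       715.8698     5,011.0885
  8       800.00       704.5962     5,636.7699
  9    10,800.00     9,362.2532    84,260.2791
  Σ                 15,324.9880   110,595.8162
Price P = Σ PV = 15,324.9880.
Macaulay duration = Σ(t·PV) / P = 110,595.8162 / 15,324.9880 = 7.21670 years.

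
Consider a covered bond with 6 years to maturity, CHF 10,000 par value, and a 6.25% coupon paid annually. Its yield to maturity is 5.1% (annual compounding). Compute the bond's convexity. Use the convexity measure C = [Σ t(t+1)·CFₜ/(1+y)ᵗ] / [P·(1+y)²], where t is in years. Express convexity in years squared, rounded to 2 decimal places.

31.40

With y = 0.051:
  t   CF        PV=CF/(1+0.051)^t    t·PV        t(t+1)·PV
  1       625.00       594.6717       594.6717       1,189.3435
  2       625.00       565.8152     1,131.6303       3,394.8910
  3       625.00       538.3589     1,615.0766       6,460.3064
  4       625.00       512.2349     2,048.9395      10,244.6977
  5       625.00       487.3786     2,436.8929      14,621.3574
  6    10,625.00     7,883.3833    47,300.2997     331,102.0982
  Σ                 10,581.8425    55,127.5109     367,012.6942
P = 10,581.8425.
Convexity = Σ t(t+1)·PV / [P·(1+y)²] = 367,012.6942 / (10,581.8425 × 1.104601) = 31.39889.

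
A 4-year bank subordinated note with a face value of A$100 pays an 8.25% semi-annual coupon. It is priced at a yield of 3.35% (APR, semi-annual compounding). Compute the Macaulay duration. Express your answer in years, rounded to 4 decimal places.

Periodic yield y = 0.01675. Discount each cash flow and weight by its period:
  t   CF        PV=CF/(1+0.01675)^t    t·PV
  1        4.125         4.0570         4.0570
  2        4.125         3.9902         7.9804
  3        4.125         3.9245        11.7734
  4        4.125         3.8598        15.4393
  5        4.125         3.7962        18.9812
  6        4.125         3.7337        22.4022
  7        4.125         3.6722        25.7053
  8      104.125        91.1678       729.3426
  Σ                    118.2015       835.6814
Price P = Σ PV = 118.2015.
Macaulay duration = Σ(t·PV) / P = 835.6814 / 118.2015 = 7.06997 half-year periods.
In years: 7.06997 / 2 = 3.53499 years.

3.5350 years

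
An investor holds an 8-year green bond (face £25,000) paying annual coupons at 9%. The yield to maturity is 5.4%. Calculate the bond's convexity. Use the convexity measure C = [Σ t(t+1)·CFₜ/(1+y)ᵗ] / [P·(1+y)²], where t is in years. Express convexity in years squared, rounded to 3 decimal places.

46.061

With y = 0.054:
  t   CF        PV=CF/(1+0.054)^t    t·PV        t(t+1)·PV
  1     2,250.00     2,134.7249     2,134.7249       4,269.4497
  2     2,250.00     2,025.3557     4,050.7113      12,152.1339
  3     2,250.00     1,921.5898     5,764.7694      23,059.0776
  4     2,250.00     1,823.1402     7,292.5609      36,462.8046
  5     2,250.00     1,729.7346     8,648.6728      51,892.0369
  6     2,250.00     1,641.1144     9,846.6863      68,926.8043
  7     2,250.00     1,557.0345    10,899.2417      87,193.9333
  8    27,250.00    17,891.2885   143,130.3083   1,288,172.7743
  Σ                 30,723.9825   191,767.6756   1,572,129.0146
P = 30,723.9825.
Convexity = Σ t(t+1)·PV / [P·(1+y)²] = 1,572,129.0146 / (30,723.9825 × 1.110916) = 46.06059.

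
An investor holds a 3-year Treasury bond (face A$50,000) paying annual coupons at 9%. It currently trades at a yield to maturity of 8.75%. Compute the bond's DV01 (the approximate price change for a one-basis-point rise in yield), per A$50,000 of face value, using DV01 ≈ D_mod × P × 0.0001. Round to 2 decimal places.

Periodic yield y = 0.0875.
  t   CF        PV=CF/(1+0.0875)^t    t·PV
  1     4,500.00     4,137.9310     4,137.9310
  2     4,500.00     3,804.9941     7,609.9881
  3    54,500.00    42,374.9019   127,124.7056
  Σ                 50,317.8269   138,872.6247
P = 50,317.8269; D_Mac = 2.75991 yrs; D_mod = 2.53785 yrs.
DV01 ≈ 2.53785 × 50,317.8269 × 0.0001 = 12.769897.

A$12.77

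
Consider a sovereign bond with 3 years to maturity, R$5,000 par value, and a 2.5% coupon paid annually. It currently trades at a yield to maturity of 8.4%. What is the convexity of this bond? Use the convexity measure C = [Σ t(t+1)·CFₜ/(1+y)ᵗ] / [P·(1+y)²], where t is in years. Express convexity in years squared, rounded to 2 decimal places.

9.85

With y = 0.084:
  t   CF        PV=CF/(1+0.084)^t    t·PV        t(t+1)·PV
  1       125.00       115.3137       115.3137         230.6273
  2       125.00       106.3779       212.7558         638.2675
  3     5,125.00     4,023.5187    12,070.5561      48,282.2243
  Σ                  4,245.2103    12,398.6255      49,151.1190
P = 4,245.2103.
Convexity = Σ t(t+1)·PV / [P·(1+y)²] = 49,151.1190 / (4,245.2103 × 1.175056) = 9.85316.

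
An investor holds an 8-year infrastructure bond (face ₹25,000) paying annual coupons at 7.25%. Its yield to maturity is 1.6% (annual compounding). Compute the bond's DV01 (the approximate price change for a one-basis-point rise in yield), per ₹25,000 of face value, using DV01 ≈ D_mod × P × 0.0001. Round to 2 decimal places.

₹23.21

Periodic yield y = 0.016.
  t   CF        PV=CF/(1+0.016)^t    t·PV
  1     1,812.50     1,783.9567     1,783.9567
  2     1,812.50     1,755.8629     3,511.7258
  3     1,812.50     1,728.2115     5,184.6345
  4     1,812.50     1,700.9956     6,803.9823
  5     1,812.50     1,674.2082     8,371.0412
  6     1,812.50     1,647.8428     9,887.0565
  7     1,812.50     1,621.8925    11,353.2473
  8    26,812.50    23,614.9835   188,919.8678
  Σ                 35,527.9536   235,815.5121
P = 35,527.9536; D_Mac = 6.63746 yrs; D_mod = 6.53294 yrs.
DV01 ≈ 6.53294 × 35,527.9536 × 0.0001 = 23.210188.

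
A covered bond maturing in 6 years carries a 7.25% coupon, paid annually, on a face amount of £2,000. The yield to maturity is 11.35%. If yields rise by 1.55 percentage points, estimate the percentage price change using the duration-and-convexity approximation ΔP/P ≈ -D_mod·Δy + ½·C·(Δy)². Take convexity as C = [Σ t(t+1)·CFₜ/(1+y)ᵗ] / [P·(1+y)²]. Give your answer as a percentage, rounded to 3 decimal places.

With y = 0.1135:
  t   CF        PV=CF/(1+0.1135)^t    t·PV        t(t+1)·PV
  1       145.00       130.2200       130.2200         260.4401
  2       145.00       116.9466       233.8932         701.6795
  3       145.00       105.0261       315.0784       1,260.3135
  4       145.00        94.3207       377.2829       1,886.4144
  5       145.00        84.7065       423.5327       2,541.1959
  6     2,145.00     1,125.3457     6,752.0744      47,264.5208
  Σ                  1,656.5657     8,232.0815      53,914.5642
P = 1,656.5657; D_Mac = 4.96937 yrs; D_mod = 4.46283 yrs; C = 26.24926.
Duration effect: -4.46283 × (+0.0155) = -0.069174
Convexity effect: 0.5 × 26.24926 × (0.0155)² = +0.0031532
ΔP/P ≈ -0.069174 + 0.0031532 = -0.066021 = -6.6021%.

-6.602%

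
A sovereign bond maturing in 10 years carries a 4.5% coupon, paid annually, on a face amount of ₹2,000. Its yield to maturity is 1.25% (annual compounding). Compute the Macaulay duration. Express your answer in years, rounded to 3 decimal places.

Periodic yield y = 0.0125. Discount each cash flow and weight by its year:
  t   CF        PV=CF/(1+0.0125)^t    t·PV
  1        90.00        88.8889        88.8889
  2        90.00        87.7915       175.5830
  3        90.00        86.7076       260.1229
  4        90.00        85.6372       342.5487
  5        90.00        84.5799       422.8997
  6        90.00        83.5357       501.2144
  7        90.00        82.5044       577.5310
  8        90.00        81.4859       651.8869
  9        90.00        80.4799       724.3188
  10    2,090.00     1,845.8481    18,458.4814
  Σ                  2,607.4592    22,203.4757
Price P = Σ PV = 2,607.4592.
Macaulay duration = Σ(t·PV) / P = 22,203.4757 / 2,607.4592 = 8.51537 years.

8.515 years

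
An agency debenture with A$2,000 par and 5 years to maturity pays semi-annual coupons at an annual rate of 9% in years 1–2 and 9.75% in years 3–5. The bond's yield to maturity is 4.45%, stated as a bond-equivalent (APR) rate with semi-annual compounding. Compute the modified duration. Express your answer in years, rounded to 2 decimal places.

Periodic yield y = 0.02225. First find Macaulay duration:
  t   CF        PV=CF/(1+0.02225)^t    t·PV
  1        90.00        88.0411        88.0411
  2        90.00        86.1248       172.2496
  3        90.00        84.2502       252.7507
  4        90.00        82.4165       329.6659
  5        97.50        87.3412       436.7059
  6        97.50        85.4401       512.6408
  7        97.50        83.5805       585.0633
  8        97.50        81.7613       654.0902
  9        97.50        79.9817       719.8352
  10    2,097.50     1,683.1808    16,831.8083
  Σ                  2,442.1182    20,582.8509
P = 2,442.1182; Macaulay duration = 20,582.8509 / 2,442.1182 = 8.42828 half-year periods = 4.21414 years.
Modified duration = D_Mac / (1 + y) = 4.21414 / 1.02225 = 4.12242 years.

4.12 years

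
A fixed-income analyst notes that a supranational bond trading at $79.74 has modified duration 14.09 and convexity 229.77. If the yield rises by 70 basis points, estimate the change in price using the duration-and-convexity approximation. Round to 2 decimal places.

Duration effect: -D_mod·Δy = -14.09 × (+0.007) = -0.098630
Convexity effect: ½·C·(Δy)² = 0.5 × 229.77 × (0.007)² = +0.005629365
ΔP/P ≈ -0.098630 + 0.005629365 = -0.093000635
ΔP ≈ 79.74 × (-0.093000635) = -7.4158706349.

-$7.42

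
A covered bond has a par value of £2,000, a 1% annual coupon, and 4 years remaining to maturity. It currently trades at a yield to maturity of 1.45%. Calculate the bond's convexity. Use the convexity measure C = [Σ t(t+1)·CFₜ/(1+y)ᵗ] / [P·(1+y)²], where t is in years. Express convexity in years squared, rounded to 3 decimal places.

19.047

With y = 0.0145:
  t   CF        PV=CF/(1+0.0145)^t    t·PV        t(t+1)·PV
  1        20.00        19.7141        19.7141          39.4283
  2        20.00        19.4324        38.8648         116.5943
  3        20.00        19.1546        57.4639         229.8556
  4     2,020.00     1,906.9669     7,627.8678      38,139.3388
  Σ                  1,965.2681     7,743.9106      38,525.2169
P = 1,965.2681.
Convexity = Σ t(t+1)·PV / [P·(1+y)²] = 38,525.2169 / (1,965.2681 × 1.029210) = 19.04668.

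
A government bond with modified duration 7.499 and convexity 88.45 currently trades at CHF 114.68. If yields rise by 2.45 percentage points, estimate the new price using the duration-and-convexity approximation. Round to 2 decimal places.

CHF 96.65

Duration effect: -D_mod·Δy = -7.499 × (+0.0245) = -0.1837255
Convexity effect: ½·C·(Δy)² = 0.5 × 88.45 × (0.0245)² = +0.02654605625
ΔP/P ≈ -0.1837255 + 0.02654605625 = -0.15717944375
New price ≈ 114.68 × (1 - 0.15717944375) = 96.65466139075.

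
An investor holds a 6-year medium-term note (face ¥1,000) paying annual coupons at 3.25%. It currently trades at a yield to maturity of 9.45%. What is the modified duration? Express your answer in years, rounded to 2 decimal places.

4.98 years

Periodic yield y = 0.0945. First find Macaulay duration:
  t   CF        PV=CF/(1+0.0945)^t    t·PV
  1        32.50        29.6939        29.6939
  2        32.50        27.1301        54.2603
  3        32.50        24.7877        74.3631
  4        32.50        22.6475        90.5900
  5        32.50        20.6921       103.4605
  6     1,032.50       600.6140     3,603.6841
  Σ                    725.5654     3,956.0519
P = 725.5654; Macaulay duration = 3,956.0519 / 725.5654 = 5.45237 years.
Modified duration = D_Mac / (1 + y) = 5.45237 / 1.0945 = 4.98161 years.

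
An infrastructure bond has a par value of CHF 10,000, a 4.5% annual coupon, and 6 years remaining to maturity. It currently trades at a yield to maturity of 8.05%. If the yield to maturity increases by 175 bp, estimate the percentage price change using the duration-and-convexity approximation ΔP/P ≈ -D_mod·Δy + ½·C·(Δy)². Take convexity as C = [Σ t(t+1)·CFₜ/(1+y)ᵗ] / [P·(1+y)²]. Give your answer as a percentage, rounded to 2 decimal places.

With y = 0.0805:
  t   CF        PV=CF/(1+0.0805)^t    t·PV        t(t+1)·PV
  1       450.00       416.4739       416.4739         832.9477
  2       450.00       385.4455       770.8910       2,312.6730
  3       450.00       356.7288     1,070.1865       4,280.7459
  4       450.00       330.1516     1,320.6065       6,603.0323
  5       450.00       305.5545     1,527.7724       9,166.6344
  6    10,450.00     6,567.0098    39,402.0587     275,814.4108
  Σ                  8,361.3640    44,507.9889     299,010.4441
P = 8,361.3640; D_Mac = 5.32305 yrs; D_mod = 4.92647 yrs; C = 30.63089.
Duration effect: -4.92647 × (+0.0175) = -0.086213
Convexity effect: 0.5 × 30.63089 × (0.0175)² = +0.0046904
ΔP/P ≈ -0.086213 + 0.0046904 = -0.081523 = -8.1523%.

-8.15%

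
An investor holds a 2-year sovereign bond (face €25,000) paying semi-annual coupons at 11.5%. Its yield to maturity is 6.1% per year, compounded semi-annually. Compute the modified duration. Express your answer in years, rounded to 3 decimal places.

Periodic yield y = 0.0305. First find Macaulay duration:
  t   CF        PV=CF/(1+0.0305)^t    t·PV
  1     1,437.50     1,394.9539     1,394.9539
  2     1,437.50     1,353.6671     2,707.3341
  3     1,437.50     1,313.6022     3,940.8066
  4    26,437.50    23,443.8212    93,775.2848
  Σ                 27,506.0443   101,818.3794
P = 27,506.0443; Macaulay duration = 101,818.3794 / 27,506.0443 = 3.70167 half-year periods = 1.85084 years.
Modified duration = D_Mac / (1 + y) = 1.85084 / 1.0305 = 1.79606 years.

1.796 years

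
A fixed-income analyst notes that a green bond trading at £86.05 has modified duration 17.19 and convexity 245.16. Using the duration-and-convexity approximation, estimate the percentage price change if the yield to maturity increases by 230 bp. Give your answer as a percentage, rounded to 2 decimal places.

-33.05%

Duration effect: -D_mod·Δy = -17.19 × (+0.023) = -0.395370
Convexity effect: ½·C·(Δy)² = 0.5 × 245.16 × (0.023)² = +0.06484482
ΔP/P ≈ -0.395370 + 0.06484482 = -0.33052518
= -33.052518%.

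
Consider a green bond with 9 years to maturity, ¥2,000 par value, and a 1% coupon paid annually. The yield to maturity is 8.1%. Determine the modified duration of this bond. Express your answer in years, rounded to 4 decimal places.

Periodic yield y = 0.081. First find Macaulay duration:
  t   CF        PV=CF/(1+0.081)^t    t·PV
  1        20.00        18.5014        18.5014
  2        20.00        17.1151        34.2301
  3        20.00        15.8326        47.4979
  4        20.00        14.6463        58.5851
  5        20.00        13.5488        67.7441
  6        20.00        12.5336        75.2016
  7        20.00        11.5944        81.1611
  8        20.00        10.7257        85.8054
  9     2,020.00     1,002.1209     9,019.0882
  Σ                  1,116.6188     9,487.8149
P = 1,116.6188; Macaulay duration = 9,487.8149 / 1,116.6188 = 8.49691 years.
Modified duration = D_Mac / (1 + y) = 8.49691 / 1.081 = 7.86024 years.

7.8602 years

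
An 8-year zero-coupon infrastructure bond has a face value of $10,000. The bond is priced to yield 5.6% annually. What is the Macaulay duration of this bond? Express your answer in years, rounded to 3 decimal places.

A zero-coupon bond has a single cash flow at maturity, so its Macaulay duration equals its maturity: 8 years.

8.000 years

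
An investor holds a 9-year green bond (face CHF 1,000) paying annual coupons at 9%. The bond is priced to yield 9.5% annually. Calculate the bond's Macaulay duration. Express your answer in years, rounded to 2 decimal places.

Periodic yield y = 0.095. Discount each cash flow and weight by its year:
  t   CF        PV=CF/(1+0.095)^t    t·PV
  1        90.00        82.1918        82.1918
  2        90.00        75.0610       150.1220
  3        90.00        68.5488       205.6465
  4        90.00        62.6017       250.4067
  5        90.00        57.1705       285.8524
  6        90.00        52.2105       313.2630
  7        90.00        47.6808       333.7657
  8        90.00        43.5441       348.3530
  9     1,090.00       481.6144     4,334.5292
  Σ                    970.6236     6,304.1304
Price P = Σ PV = 970.6236.
Macaulay duration = Σ(t·PV) / P = 6,304.1304 / 970.6236 = 6.49493 years.

6.49 years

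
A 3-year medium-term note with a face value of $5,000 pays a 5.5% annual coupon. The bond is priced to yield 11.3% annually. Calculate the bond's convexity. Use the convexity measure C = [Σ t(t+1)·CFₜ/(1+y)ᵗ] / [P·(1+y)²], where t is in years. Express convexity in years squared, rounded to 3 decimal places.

8.972

With y = 0.113:
  t   CF        PV=CF/(1+0.113)^t    t·PV        t(t+1)·PV
  1       275.00       247.0800       247.0800         494.1599
  2       275.00       221.9946       443.9892       1,331.9675
  3     5,275.00     3,825.9296    11,477.7887      45,911.1548
  Σ                  4,295.0041    12,168.8578      47,737.2822
P = 4,295.0041.
Convexity = Σ t(t+1)·PV / [P·(1+y)²] = 47,737.2822 / (4,295.0041 × 1.238769) = 8.97230.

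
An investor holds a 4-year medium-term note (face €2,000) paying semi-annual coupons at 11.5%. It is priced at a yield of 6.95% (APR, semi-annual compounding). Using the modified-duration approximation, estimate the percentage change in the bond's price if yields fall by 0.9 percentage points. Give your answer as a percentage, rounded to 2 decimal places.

Periodic yield y = 0.03475. Modified duration first:
  t   CF        PV=CF/(1+0.03475)^t    t·PV
  1       115.00       111.1380       111.1380
  2       115.00       107.4056       214.8112
  3       115.00       103.7986       311.3958
  4       115.00       100.3127       401.2510
  5       115.00        96.9439       484.7197
  6       115.00        93.6883       562.1296
  7       115.00        90.5419       633.7936
  8     2,115.00     1,609.2625    12,874.1000
  Σ                  2,313.0916    15,593.3389
P = 2,313.0916; D_Mac = 6.74134 half-year periods = 3.37067 yrs; D_mod = 3.37067/(1+0.03475) = 3.25747 yrs.
ΔP/P ≈ -D_mod · Δy = -3.25747 × (-0.009) = +0.029317 = +2.9317%.

+2.93%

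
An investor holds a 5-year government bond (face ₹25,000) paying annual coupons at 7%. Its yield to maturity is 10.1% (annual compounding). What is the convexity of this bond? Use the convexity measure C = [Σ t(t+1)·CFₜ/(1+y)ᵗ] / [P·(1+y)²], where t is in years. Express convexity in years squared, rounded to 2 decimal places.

20.46

With y = 0.101:
  t   CF        PV=CF/(1+0.101)^t    t·PV        t(t+1)·PV
  1     1,750.00     1,589.4641     1,589.4641       3,178.9282
  2     1,750.00     1,443.6550     2,887.3099       8,661.9298
  3     1,750.00     1,311.2216     3,933.6648      15,734.6591
  4     1,750.00     1,190.9370     4,763.7478      23,818.7392
  5    26,750.00    16,534.3525    82,671.7624     496,030.5742
  Σ                 22,069.6301    95,845.9490     547,424.8305
P = 22,069.6301.
Convexity = Σ t(t+1)·PV / [P·(1+y)²] = 547,424.8305 / (22,069.6301 × 1.212201) = 20.46232.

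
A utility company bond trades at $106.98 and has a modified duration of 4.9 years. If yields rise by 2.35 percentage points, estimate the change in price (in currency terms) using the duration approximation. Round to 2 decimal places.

-$12.32

Duration approximation: ΔP/P ≈ -D_mod · Δy = -4.9 × (+0.0235) = -0.115150.
ΔP ≈ 106.98 × (-0.115150) = -12.318747.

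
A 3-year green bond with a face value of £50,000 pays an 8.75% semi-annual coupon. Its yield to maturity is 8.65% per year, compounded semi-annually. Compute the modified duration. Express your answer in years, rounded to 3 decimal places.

2.591 years

Periodic yield y = 0.04325. First find Macaulay duration:
  t   CF        PV=CF/(1+0.04325)^t    t·PV
  1     2,187.50     2,096.8128     2,096.8128
  2     2,187.50     2,009.8853     4,019.7706
  3     2,187.50     1,926.5615     5,779.6846
  4     2,187.50     1,846.6921     7,386.7683
  5     2,187.50     1,770.1338     8,850.6690
  6    52,187.50    40,479.5926   242,877.5554
  Σ                 50,129.6781   271,011.2607
P = 50,129.6781; Macaulay duration = 271,011.2607 / 50,129.6781 = 5.40620 half-year periods = 2.70310 years.
Modified duration = D_Mac / (1 + y) = 2.70310 / 1.04325 = 2.59104 years.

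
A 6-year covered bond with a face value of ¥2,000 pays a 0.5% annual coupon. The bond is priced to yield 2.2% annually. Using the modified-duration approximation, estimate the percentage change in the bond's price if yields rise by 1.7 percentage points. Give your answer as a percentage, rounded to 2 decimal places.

Periodic yield y = 0.022. Modified duration first:
  t   CF        PV=CF/(1+0.022)^t    t·PV
  1        10.00         9.7847         9.7847
  2        10.00         9.5741        19.1482
  3        10.00         9.3680        28.1040
  4        10.00         9.1663        36.6654
  5        10.00         8.9690        44.8452
  6     2,010.00     1,763.9679    10,583.8075
  Σ                  1,810.8302    10,722.3550
P = 1,810.8302; D_Mac = 5.92124 yrs; D_mod = 5.92124/(1+0.022) = 5.79377 yrs.
ΔP/P ≈ -D_mod · Δy = -5.79377 × (+0.017) = -0.098494 = -9.8494%.

-9.85%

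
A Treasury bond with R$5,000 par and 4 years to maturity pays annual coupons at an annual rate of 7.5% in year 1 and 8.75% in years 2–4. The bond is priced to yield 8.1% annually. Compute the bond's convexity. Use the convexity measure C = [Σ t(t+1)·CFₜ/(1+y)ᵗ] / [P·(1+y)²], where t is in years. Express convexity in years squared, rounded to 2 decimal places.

With y = 0.081:
  t   CF        PV=CF/(1+0.081)^t    t·PV        t(t+1)·PV
  1       375.00       346.9010       346.9010         693.8020
  2       437.50       374.3921       748.7842       2,246.3526
  3       437.50       346.3387     1,039.0160       4,156.0640
  4     5,437.50     3,981.9563    15,927.8254      79,639.1268
  Σ                  5,049.5881    18,062.5266      86,735.3454
P = 5,049.5881.
Convexity = Σ t(t+1)·PV / [P·(1+y)²] = 86,735.3454 / (5,049.5881 × 1.168561) = 14.69903.

14.70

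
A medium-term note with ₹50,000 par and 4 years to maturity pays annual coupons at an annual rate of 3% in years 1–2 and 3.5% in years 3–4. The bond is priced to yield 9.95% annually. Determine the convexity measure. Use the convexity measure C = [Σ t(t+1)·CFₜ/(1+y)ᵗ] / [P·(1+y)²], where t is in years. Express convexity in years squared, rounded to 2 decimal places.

With y = 0.0995:
  t   CF        PV=CF/(1+0.0995)^t    t·PV        t(t+1)·PV
  1     1,500.00     1,364.2565     1,364.2565       2,728.5130
  2     1,500.00     1,240.7972     2,481.5943       7,444.7830
  3     1,750.00     1,316.5954     3,949.7863      15,799.1453
  4    51,750.00    35,410.2848   141,641.1391     708,205.6953
  Σ                 39,331.9339   149,436.7762     734,178.1366
P = 39,331.9339.
Convexity = Σ t(t+1)·PV / [P·(1+y)²] = 734,178.1366 / (39,331.9339 × 1.208900) = 15.44065.

15.44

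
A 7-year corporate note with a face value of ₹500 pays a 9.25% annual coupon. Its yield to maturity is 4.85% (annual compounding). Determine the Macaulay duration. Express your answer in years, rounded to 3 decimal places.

Periodic yield y = 0.0485. Discount each cash flow and weight by its year:
  t   CF        PV=CF/(1+0.0485)^t    t·PV
  1        46.25        44.1106        44.1106
  2        46.25        42.0702        84.1405
  3        46.25        40.1242       120.3726
  4        46.25        38.2682       153.0728
  5        46.25        36.4980       182.4902
  6        46.25        34.8098       208.8586
  7       546.25       392.1141     2,744.7984
  Σ                    627.9951     3,537.8437
Price P = Σ PV = 627.9951.
Macaulay duration = Σ(t·PV) / P = 3,537.8437 / 627.9951 = 5.63355 years.

5.634 years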